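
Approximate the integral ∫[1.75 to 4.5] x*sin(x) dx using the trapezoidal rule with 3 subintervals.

f(x) = x*sin(x)
a = 1.75, b = 4.5, n = 3
h = (b - a)/n = 0.916667

Trapezoidal rule: (h/2)[f(x₀) + 2f(x₁) + 2f(x₂) + ... + f(xₙ)]

x_0 = 1.7500, f(x_0) = 1.721975, coefficient = 1
x_1 = 2.6667, f(x_1) = 1.219394, coefficient = 2
x_2 = 3.5833, f(x_2) = -1.531924, coefficient = 2
x_3 = 4.5000, f(x_3) = -4.398886, coefficient = 1

I ≈ (0.916667/2) × -3.301971 = -1.513403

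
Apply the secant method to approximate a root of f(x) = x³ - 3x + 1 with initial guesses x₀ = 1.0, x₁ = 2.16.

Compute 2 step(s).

f(x) = x³ - 3x + 1
x₀ = 1.0, x₁ = 2.16

Secant formula: x_{n+1} = x_n - f(x_n)(x_n - x_{n-1})/(f(x_n) - f(x_{n-1}))

Iteration 1:
  f(1.000000) = -1.000000
  f(2.160000) = 4.597696
  x_2 = 2.160000 - 4.597696×(2.160000 - 1.000000)/(4.597696 - (-1.000000))
       = 1.207228
Iteration 2:
  f(2.160000) = 4.597696
  f(1.207228) = -0.862270
  x_3 = 1.207228 - (-0.862270)×(1.207228 - 2.160000)/(-0.862270 - 4.597696)
       = 1.357696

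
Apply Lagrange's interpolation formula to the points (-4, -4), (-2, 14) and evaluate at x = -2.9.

Lagrange interpolation formula:
P(x) = Σ yᵢ × Lᵢ(x)
where Lᵢ(x) = Π_{j≠i} (x - xⱼ)/(xᵢ - xⱼ)

L_0(-2.9) = (-2.9 - (-2))/(-4 - (-2)) = 0.450000
L_1(-2.9) = (-2.9 - (-4))/(-2 - (-4)) = 0.550000

P(-2.9) = (-4)×L_0(-2.9) + 14×L_1(-2.9)
P(-2.9) = 5.900000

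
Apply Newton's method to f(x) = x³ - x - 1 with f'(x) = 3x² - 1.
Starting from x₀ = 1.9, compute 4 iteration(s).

f(x) = x³ - x - 1
f'(x) = 3x² - 1
x₀ = 1.9

Newton-Raphson formula: x_{n+1} = x_n - f(x_n)/f'(x_n)

Iteration 1:
  f(1.900000) = 3.959000
  f'(1.900000) = 9.830000
  x_1 = 1.900000 - 3.959000/9.830000 = 1.497253
Iteration 2:
  f(1.497253) = 0.859240
  f'(1.497253) = 5.725302
  x_2 = 1.497253 - 0.859240/5.725302 = 1.347176
Iteration 3:
  f(1.347176) = 0.097789
  f'(1.347176) = 4.444646
  x_3 = 1.347176 - 0.097789/4.444646 = 1.325174
Iteration 4:
  f(1.325174) = 0.001946
  f'(1.325174) = 4.268258
  x_4 = 1.325174 - 0.001946/4.268258 = 1.324718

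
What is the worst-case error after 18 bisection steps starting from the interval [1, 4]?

Bisection error bound: |error| ≤ (b-a)/2^n
|error| ≤ (4 - 1)/2^18 = 3/2^18
|error| ≤ 0.0000114441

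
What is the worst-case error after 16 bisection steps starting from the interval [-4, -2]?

Bisection error bound: |error| ≤ (b-a)/2^n
|error| ≤ (-2 - (-4))/2^16 = 2/2^16
|error| ≤ 0.0000305176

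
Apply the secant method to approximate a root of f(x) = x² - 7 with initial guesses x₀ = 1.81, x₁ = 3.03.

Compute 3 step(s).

f(x) = x² - 7
x₀ = 1.81, x₁ = 3.03

Secant formula: x_{n+1} = x_n - f(x_n)(x_n - x_{n-1})/(f(x_n) - f(x_{n-1}))

Iteration 1:
  f(1.810000) = -3.723900
  f(3.030000) = 2.180900
  x_2 = 3.030000 - 2.180900×(3.030000 - 1.810000)/(2.180900 - (-3.723900))
       = 2.579401
Iteration 2:
  f(3.030000) = 2.180900
  f(2.579401) = -0.346691
  x_3 = 2.579401 - (-0.346691)×(2.579401 - 3.030000)/(-0.346691 - 2.180900)
       = 2.641206
Iteration 3:
  f(2.579401) = -0.346691
  f(2.641206) = -0.024030
  x_4 = 2.641206 - (-0.024030)×(2.641206 - 2.579401)/(-0.024030 - (-0.346691))
       = 2.645809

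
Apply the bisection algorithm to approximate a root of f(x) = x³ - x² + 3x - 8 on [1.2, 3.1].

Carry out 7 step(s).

f(x) = x³ - x² + 3x - 8
Initial interval: [1.2, 3.1]

Iteration 1:
  c_1 = (1.200000 + 3.100000)/2 = 2.150000
  f(c_1) = f(2.150000) = 3.765875
  f(a) × f(c) < 0, new interval: [1.200000, 2.150000]
Iteration 2:
  c_2 = (1.200000 + 2.150000)/2 = 1.675000
  f(c_2) = f(1.675000) = -1.081203
  f(a) × f(c) ≥ 0, new interval: [1.675000, 2.150000]
Iteration 3:
  c_3 = (1.675000 + 2.150000)/2 = 1.912500
  f(c_3) = f(1.912500) = 1.075111
  f(a) × f(c) < 0, new interval: [1.675000, 1.912500]
Iteration 4:
  c_4 = (1.675000 + 1.912500)/2 = 1.793750
  f(c_4) = f(1.793750) = -0.064828
  f(a) × f(c) ≥ 0, new interval: [1.793750, 1.912500]
Iteration 5:
  c_5 = (1.793750 + 1.912500)/2 = 1.853125
  f(c_5) = f(1.853125) = 0.489068
  f(a) × f(c) < 0, new interval: [1.793750, 1.853125]
Iteration 6:
  c_6 = (1.793750 + 1.853125)/2 = 1.823437
  f(c_6) = f(1.823437) = 0.208180
  f(a) × f(c) < 0, new interval: [1.793750, 1.823437]
Iteration 7:
  c_7 = (1.793750 + 1.823437)/2 = 1.808594
  f(c_7) = f(1.808594) = 0.070701
  f(a) × f(c) < 0, new interval: [1.793750, 1.808594]

After 7 iteration(s), the approximation is c_7 = 1.808594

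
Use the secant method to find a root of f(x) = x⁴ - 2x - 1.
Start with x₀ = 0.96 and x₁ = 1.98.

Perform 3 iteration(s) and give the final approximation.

f(x) = x⁴ - 2x - 1
x₀ = 0.96, x₁ = 1.98

Secant formula: x_{n+1} = x_n - f(x_n)(x_n - x_{n-1})/(f(x_n) - f(x_{n-1}))

Iteration 1:
  f(0.960000) = -2.070653
  f(1.980000) = 10.409536
  x_2 = 1.980000 - 10.409536×(1.980000 - 0.960000)/(10.409536 - (-2.070653))
       = 1.129234
Iteration 2:
  f(1.980000) = 10.409536
  f(1.129234) = -1.632413
  x_3 = 1.129234 - (-1.632413)×(1.129234 - 1.980000)/(-1.632413 - 10.409536)
       = 1.244564
Iteration 3:
  f(1.129234) = -1.632413
  f(1.244564) = -1.089915
  x_4 = 1.244564 - (-1.089915)×(1.244564 - 1.129234)/(-1.089915 - (-1.632413))
       = 1.476270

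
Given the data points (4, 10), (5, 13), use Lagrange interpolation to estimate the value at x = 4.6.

Lagrange interpolation formula:
P(x) = Σ yᵢ × Lᵢ(x)
where Lᵢ(x) = Π_{j≠i} (x - xⱼ)/(xᵢ - xⱼ)

L_0(4.6) = (4.6 - 5)/(4 - 5) = 0.400000
L_1(4.6) = (4.6 - 4)/(5 - 4) = 0.600000

P(4.6) = 10×L_0(4.6) + 13×L_1(4.6)
P(4.6) = 11.800000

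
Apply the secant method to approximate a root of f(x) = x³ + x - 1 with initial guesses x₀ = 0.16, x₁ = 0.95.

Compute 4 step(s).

f(x) = x³ + x - 1
x₀ = 0.16, x₁ = 0.95

Secant formula: x_{n+1} = x_n - f(x_n)(x_n - x_{n-1})/(f(x_n) - f(x_{n-1}))

Iteration 1:
  f(0.160000) = -0.835904
  f(0.950000) = 0.807375
  x_2 = 0.950000 - 0.807375×(0.950000 - 0.160000)/(0.807375 - (-0.835904))
       = 0.561858
Iteration 2:
  f(0.950000) = 0.807375
  f(0.561858) = -0.260773
  x_3 = 0.561858 - (-0.260773)×(0.561858 - 0.950000)/(-0.260773 - 0.807375)
       = 0.656617
Iteration 3:
  f(0.561858) = -0.260773
  f(0.656617) = -0.060285
  x_4 = 0.656617 - (-0.060285)×(0.656617 - 0.561858)/(-0.060285 - (-0.260773))
       = 0.685111
Iteration 4:
  f(0.656617) = -0.060285
  f(0.685111) = 0.006685
  x_5 = 0.685111 - 0.006685×(0.685111 - 0.656617)/(0.006685 - (-0.060285))
       = 0.682266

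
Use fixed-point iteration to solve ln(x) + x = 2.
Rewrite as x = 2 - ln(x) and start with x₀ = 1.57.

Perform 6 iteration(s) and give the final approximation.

Equation: ln(x) + x = 2
Fixed-point form: x = 2 - ln(x)
x₀ = 1.57

x_1 = g(1.570000) = 1.548924
x_2 = g(1.548924) = 1.562439
x_3 = g(1.562439) = 1.553752
x_4 = g(1.553752) = 1.559327
x_5 = g(1.559327) = 1.555745
x_6 = g(1.555745) = 1.558045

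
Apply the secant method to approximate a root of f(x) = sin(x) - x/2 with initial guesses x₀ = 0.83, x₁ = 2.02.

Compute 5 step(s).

f(x) = sin(x) - x/2
x₀ = 0.83, x₁ = 2.02

Secant formula: x_{n+1} = x_n - f(x_n)(x_n - x_{n-1})/(f(x_n) - f(x_{n-1}))

Iteration 1:
  f(0.830000) = 0.322931
  f(2.020000) = -0.109207
  x_2 = 2.020000 - (-0.109207)×(2.020000 - 0.830000)/(-0.109207 - 0.322931)
       = 1.719272
Iteration 2:
  f(2.020000) = -0.109207
  f(1.719272) = 0.129362
  x_3 = 1.719272 - 0.129362×(1.719272 - 2.020000)/(0.129362 - (-0.109207))
       = 1.882339
Iteration 3:
  f(1.719272) = 0.129362
  f(1.882339) = 0.010692
  x_4 = 1.882339 - 0.010692×(1.882339 - 1.719272)/(0.010692 - 0.129362)
       = 1.897032
Iteration 4:
  f(1.882339) = 0.010692
  f(1.897032) = -0.001260
  x_5 = 1.897032 - (-0.001260)×(1.897032 - 1.882339)/(-0.001260 - 0.010692)
       = 1.895482
Iteration 5:
  f(1.897032) = -0.001260
  f(1.895482) = 0.000010
  x_6 = 1.895482 - 0.000010×(1.895482 - 1.897032)/(0.000010 - (-0.001260))
       = 1.895494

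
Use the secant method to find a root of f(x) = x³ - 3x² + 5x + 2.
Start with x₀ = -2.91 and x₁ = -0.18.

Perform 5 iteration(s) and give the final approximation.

f(x) = x³ - 3x² + 5x + 2
x₀ = -2.91, x₁ = -0.18

Secant formula: x_{n+1} = x_n - f(x_n)(x_n - x_{n-1})/(f(x_n) - f(x_{n-1}))

Iteration 1:
  f(-2.910000) = -62.596471
  f(-0.180000) = 0.996968
  x_2 = -0.180000 - 0.996968×(-0.180000 - (-2.910000))/(0.996968 - (-62.596471))
       = -0.222799
Iteration 2:
  f(-0.180000) = 0.996968
  f(-0.222799) = 0.726029
  x_3 = -0.222799 - 0.726029×(-0.222799 - (-0.180000))/(0.726029 - 0.996968)
       = -0.337485
Iteration 3:
  f(-0.222799) = 0.726029
  f(-0.337485) = -0.067555
  x_4 = -0.337485 - (-0.067555)×(-0.337485 - (-0.222799))/(-0.067555 - 0.726029)
       = -0.327723
Iteration 4:
  f(-0.337485) = -0.067555
  f(-0.327723) = 0.003983
  x_5 = -0.327723 - 0.003983×(-0.327723 - (-0.337485))/(0.003983 - (-0.067555))
       = -0.328266
Iteration 5:
  f(-0.327723) = 0.003983
  f(-0.328266) = 0.000020
  x_6 = -0.328266 - 0.000020×(-0.328266 - (-0.327723))/(0.000020 - 0.003983)
       = -0.328269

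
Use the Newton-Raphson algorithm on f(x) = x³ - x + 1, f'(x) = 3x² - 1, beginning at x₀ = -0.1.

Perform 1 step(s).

f(x) = x³ - x + 1
f'(x) = 3x² - 1
x₀ = -0.1

Newton-Raphson formula: x_{n+1} = x_n - f(x_n)/f'(x_n)

Iteration 1:
  f(-0.100000) = 1.099000
  f'(-0.100000) = -0.970000
  x_1 = -0.100000 - 1.099000/(-0.970000) = 1.032990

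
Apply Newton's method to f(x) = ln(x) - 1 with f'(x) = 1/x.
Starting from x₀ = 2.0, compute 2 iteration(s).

f(x) = ln(x) - 1
f'(x) = 1/x
x₀ = 2.0

Newton-Raphson formula: x_{n+1} = x_n - f(x_n)/f'(x_n)

Iteration 1:
  f(2.000000) = -0.306853
  f'(2.000000) = 0.500000
  x_1 = 2.000000 - (-0.306853)/0.500000 = 2.613706
Iteration 2:
  f(2.613706) = -0.039231
  f'(2.613706) = 0.382599
  x_2 = 2.613706 - (-0.039231)/0.382599 = 2.716244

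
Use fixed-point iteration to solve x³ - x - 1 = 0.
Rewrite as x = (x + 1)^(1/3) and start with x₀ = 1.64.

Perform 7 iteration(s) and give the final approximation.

Equation: x³ - x - 1 = 0
Fixed-point form: x = (x + 1)^(1/3)
x₀ = 1.64

x_1 = g(1.640000) = 1.382085
x_2 = g(1.382085) = 1.335526
x_3 = g(1.335526) = 1.326768
x_4 = g(1.326768) = 1.325107
x_5 = g(1.325107) = 1.324792
x_6 = g(1.324792) = 1.324732
x_7 = g(1.324732) = 1.324721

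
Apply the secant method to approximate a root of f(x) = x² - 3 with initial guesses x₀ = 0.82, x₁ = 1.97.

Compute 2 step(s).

f(x) = x² - 3
x₀ = 0.82, x₁ = 1.97

Secant formula: x_{n+1} = x_n - f(x_n)(x_n - x_{n-1})/(f(x_n) - f(x_{n-1}))

Iteration 1:
  f(0.820000) = -2.327600
  f(1.970000) = 0.880900
  x_2 = 1.970000 - 0.880900×(1.970000 - 0.820000)/(0.880900 - (-2.327600))
       = 1.654265
Iteration 2:
  f(1.970000) = 0.880900
  f(1.654265) = -0.263407
  x_3 = 1.654265 - (-0.263407)×(1.654265 - 1.970000)/(-0.263407 - 0.880900)
       = 1.726944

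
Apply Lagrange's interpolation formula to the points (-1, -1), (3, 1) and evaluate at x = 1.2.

Lagrange interpolation formula:
P(x) = Σ yᵢ × Lᵢ(x)
where Lᵢ(x) = Π_{j≠i} (x - xⱼ)/(xᵢ - xⱼ)

L_0(1.2) = (1.2 - 3)/(-1 - 3) = 0.450000
L_1(1.2) = (1.2 - (-1))/(3 - (-1)) = 0.550000

P(1.2) = (-1)×L_0(1.2) + 1×L_1(1.2)
P(1.2) = 0.100000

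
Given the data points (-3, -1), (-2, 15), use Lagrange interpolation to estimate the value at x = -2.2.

Lagrange interpolation formula:
P(x) = Σ yᵢ × Lᵢ(x)
where Lᵢ(x) = Π_{j≠i} (x - xⱼ)/(xᵢ - xⱼ)

L_0(-2.2) = (-2.2 - (-2))/(-3 - (-2)) = 0.200000
L_1(-2.2) = (-2.2 - (-3))/(-2 - (-3)) = 0.800000

P(-2.2) = (-1)×L_0(-2.2) + 15×L_1(-2.2)
P(-2.2) = 11.800000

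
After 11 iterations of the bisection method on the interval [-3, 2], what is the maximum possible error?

Bisection error bound: |error| ≤ (b-a)/2^n
|error| ≤ (2 - (-3))/2^11 = 5/2^11
|error| ≤ 0.0024414062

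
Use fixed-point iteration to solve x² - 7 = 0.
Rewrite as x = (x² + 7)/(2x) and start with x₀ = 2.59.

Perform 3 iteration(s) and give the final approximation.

Equation: x² - 7 = 0
Fixed-point form: x = (x² + 7)/(2x)
x₀ = 2.59

x_1 = g(2.590000) = 2.646351
x_2 = g(2.646351) = 2.645751
x_3 = g(2.645751) = 2.645751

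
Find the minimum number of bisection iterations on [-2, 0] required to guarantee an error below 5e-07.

We need (b-a)/2^n ≤ 5e-07
(0 - (-2))/2^n ≤ 5e-07
2/2^n ≤ 5e-07
2^n ≥ 4000000
n ≥ log₂(4000000) = 21.93
n ≥ 22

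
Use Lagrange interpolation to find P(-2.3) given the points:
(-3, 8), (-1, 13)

Lagrange interpolation formula:
P(x) = Σ yᵢ × Lᵢ(x)
where Lᵢ(x) = Π_{j≠i} (x - xⱼ)/(xᵢ - xⱼ)

L_0(-2.3) = (-2.3 - (-1))/(-3 - (-1)) = 0.650000
L_1(-2.3) = (-2.3 - (-3))/(-1 - (-3)) = 0.350000

P(-2.3) = 8×L_0(-2.3) + 13×L_1(-2.3)
P(-2.3) = 9.750000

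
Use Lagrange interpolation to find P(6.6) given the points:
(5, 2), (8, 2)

Lagrange interpolation formula:
P(x) = Σ yᵢ × Lᵢ(x)
where Lᵢ(x) = Π_{j≠i} (x - xⱼ)/(xᵢ - xⱼ)

L_0(6.6) = (6.6 - 8)/(5 - 8) = 0.466667
L_1(6.6) = (6.6 - 5)/(8 - 5) = 0.533333

P(6.6) = 2×L_0(6.6) + 2×L_1(6.6)
P(6.6) = 2.000000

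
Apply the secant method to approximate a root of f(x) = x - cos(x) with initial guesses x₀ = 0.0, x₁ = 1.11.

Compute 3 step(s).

f(x) = x - cos(x)
x₀ = 0.0, x₁ = 1.11

Secant formula: x_{n+1} = x_n - f(x_n)(x_n - x_{n-1})/(f(x_n) - f(x_{n-1}))

Iteration 1:
  f(0.000000) = -1.000000
  f(1.110000) = 0.665338
  x_2 = 1.110000 - 0.665338×(1.110000 - 0.000000)/(0.665338 - (-1.000000))
       = 0.666531
Iteration 2:
  f(1.110000) = 0.665338
  f(0.666531) = -0.119440
  x_3 = 0.666531 - (-0.119440)×(0.666531 - 1.110000)/(-0.119440 - 0.665338)
       = 0.734025
Iteration 3:
  f(0.666531) = -0.119440
  f(0.734025) = -0.008459
  x_4 = 0.734025 - (-0.008459)×(0.734025 - 0.666531)/(-0.008459 - (-0.119440))
       = 0.739170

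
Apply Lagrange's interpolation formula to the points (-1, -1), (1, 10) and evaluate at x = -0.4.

Lagrange interpolation formula:
P(x) = Σ yᵢ × Lᵢ(x)
where Lᵢ(x) = Π_{j≠i} (x - xⱼ)/(xᵢ - xⱼ)

L_0(-0.4) = (-0.4 - 1)/(-1 - 1) = 0.700000
L_1(-0.4) = (-0.4 - (-1))/(1 - (-1)) = 0.300000

P(-0.4) = (-1)×L_0(-0.4) + 10×L_1(-0.4)
P(-0.4) = 2.300000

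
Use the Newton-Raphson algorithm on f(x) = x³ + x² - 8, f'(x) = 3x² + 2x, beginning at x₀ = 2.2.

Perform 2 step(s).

f(x) = x³ + x² - 8
f'(x) = 3x² + 2x
x₀ = 2.2

Newton-Raphson formula: x_{n+1} = x_n - f(x_n)/f'(x_n)

Iteration 1:
  f(2.200000) = 7.488000
  f'(2.200000) = 18.920000
  x_1 = 2.200000 - 7.488000/18.920000 = 1.804228
Iteration 2:
  f(1.804228) = 1.128436
  f'(1.804228) = 13.374176
  x_2 = 1.804228 - 1.128436/13.374176 = 1.719854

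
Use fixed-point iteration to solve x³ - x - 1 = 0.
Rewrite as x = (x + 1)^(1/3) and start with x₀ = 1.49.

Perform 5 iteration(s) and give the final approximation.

Equation: x³ - x - 1 = 0
Fixed-point form: x = (x + 1)^(1/3)
x₀ = 1.49

x_1 = g(1.490000) = 1.355397
x_2 = g(1.355397) = 1.330520
x_3 = g(1.330520) = 1.325819
x_4 = g(1.325819) = 1.324927
x_5 = g(1.324927) = 1.324758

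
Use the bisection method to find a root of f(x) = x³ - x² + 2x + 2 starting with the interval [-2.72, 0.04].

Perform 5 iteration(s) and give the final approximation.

f(x) = x³ - x² + 2x + 2
Initial interval: [-2.72, 0.04]

Iteration 1:
  c_1 = (-2.720000 + 0.040000)/2 = -1.340000
  f(c_1) = f(-1.340000) = -4.881704
  f(a) × f(c) ≥ 0, new interval: [-1.340000, 0.040000]
Iteration 2:
  c_2 = (-1.340000 + 0.040000)/2 = -0.650000
  f(c_2) = f(-0.650000) = 0.002875
  f(a) × f(c) < 0, new interval: [-1.340000, -0.650000]
Iteration 3:
  c_3 = (-1.340000 + (-0.650000))/2 = -0.995000
  f(c_3) = f(-0.995000) = -1.965100
  f(a) × f(c) ≥ 0, new interval: [-0.995000, -0.650000]
Iteration 4:
  c_4 = (-0.995000 + (-0.650000))/2 = -0.822500
  f(c_4) = f(-0.822500) = -0.877933
  f(a) × f(c) ≥ 0, new interval: [-0.822500, -0.650000]
Iteration 5:
  c_5 = (-0.822500 + (-0.650000))/2 = -0.736250
  f(c_5) = f(-0.736250) = -0.413659
  f(a) × f(c) ≥ 0, new interval: [-0.736250, -0.650000]

After 5 iteration(s), the approximation is c_5 = -0.736250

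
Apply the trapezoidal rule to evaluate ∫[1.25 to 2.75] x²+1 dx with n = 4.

f(x) = x²+1
a = 1.25, b = 2.75, n = 4
h = (b - a)/n = 0.375000

Trapezoidal rule: (h/2)[f(x₀) + 2f(x₁) + 2f(x₂) + ... + f(xₙ)]

x_0 = 1.2500, f(x_0) = 2.562500, coefficient = 1
x_1 = 1.6250, f(x_1) = 3.640625, coefficient = 2
x_2 = 2.0000, f(x_2) = 5.000000, coefficient = 2
x_3 = 2.3750, f(x_3) = 6.640625, coefficient = 2
x_4 = 2.7500, f(x_4) = 8.562500, coefficient = 1

I ≈ (0.375000/2) × 41.687500 = 7.816406
Exact value: 7.781250
Error: 0.035156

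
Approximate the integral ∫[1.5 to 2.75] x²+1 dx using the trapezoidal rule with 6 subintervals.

f(x) = x²+1
a = 1.5, b = 2.75, n = 6
h = (b - a)/n = 0.208333

Trapezoidal rule: (h/2)[f(x₀) + 2f(x₁) + 2f(x₂) + ... + f(xₙ)]

x_0 = 1.5000, f(x_0) = 3.250000, coefficient = 1
x_1 = 1.7083, f(x_1) = 3.918403, coefficient = 2
x_2 = 1.9167, f(x_2) = 4.673611, coefficient = 2
x_3 = 2.1250, f(x_3) = 5.515625, coefficient = 2
x_4 = 2.3333, f(x_4) = 6.444444, coefficient = 2
x_5 = 2.5417, f(x_5) = 7.460069, coefficient = 2
x_6 = 2.7500, f(x_6) = 8.562500, coefficient = 1

I ≈ (0.208333/2) × 67.836806 = 7.066334
Exact value: 7.057292
Error: 0.009042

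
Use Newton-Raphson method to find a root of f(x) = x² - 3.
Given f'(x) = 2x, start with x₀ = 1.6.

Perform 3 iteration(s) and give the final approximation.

f(x) = x² - 3
f'(x) = 2x
x₀ = 1.6

Newton-Raphson formula: x_{n+1} = x_n - f(x_n)/f'(x_n)

Iteration 1:
  f(1.600000) = -0.440000
  f'(1.600000) = 3.200000
  x_1 = 1.600000 - (-0.440000)/3.200000 = 1.737500
Iteration 2:
  f(1.737500) = 0.018906
  f'(1.737500) = 3.475000
  x_2 = 1.737500 - 0.018906/3.475000 = 1.732059
Iteration 3:
  f(1.732059) = 0.000030
  f'(1.732059) = 3.464119
  x_3 = 1.732059 - 0.000030/3.464119 = 1.732051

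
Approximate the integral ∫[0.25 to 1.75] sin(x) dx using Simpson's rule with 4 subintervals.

f(x) = sin(x)
a = 0.25, b = 1.75, n = 4
h = (b - a)/n = 0.375000

Simpson's rule: (h/3)[f(x₀) + 4f(x₁) + 2f(x₂) + ... + f(xₙ)]

x_0 = 0.2500, f(x_0) = 0.247404, coefficient = 1
x_1 = 0.6250, f(x_1) = 0.585097, coefficient = 4
x_2 = 1.0000, f(x_2) = 0.841471, coefficient = 2
x_3 = 1.3750, f(x_3) = 0.980893, coefficient = 4
x_4 = 1.7500, f(x_4) = 0.983986, coefficient = 1

I ≈ (0.375000/3) × 9.178293 = 1.147287
Exact value: 1.147158
Error: 0.000128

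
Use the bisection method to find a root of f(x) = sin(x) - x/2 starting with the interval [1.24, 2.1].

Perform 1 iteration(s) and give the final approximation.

f(x) = sin(x) - x/2
Initial interval: [1.24, 2.1]

Iteration 1:
  c_1 = (1.240000 + 2.100000)/2 = 1.670000
  f(c_1) = f(1.670000) = 0.160083
  f(a) × f(c) ≥ 0, new interval: [1.670000, 2.100000]

After 1 iteration(s), the approximation is c_1 = 1.670000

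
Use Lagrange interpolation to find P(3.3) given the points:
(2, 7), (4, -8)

Lagrange interpolation formula:
P(x) = Σ yᵢ × Lᵢ(x)
where Lᵢ(x) = Π_{j≠i} (x - xⱼ)/(xᵢ - xⱼ)

L_0(3.3) = (3.3 - 4)/(2 - 4) = 0.350000
L_1(3.3) = (3.3 - 2)/(4 - 2) = 0.650000

P(3.3) = 7×L_0(3.3) + (-8)×L_1(3.3)
P(3.3) = -2.750000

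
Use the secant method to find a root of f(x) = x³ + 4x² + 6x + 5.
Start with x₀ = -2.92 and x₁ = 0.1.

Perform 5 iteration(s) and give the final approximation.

f(x) = x³ + 4x² + 6x + 5
x₀ = -2.92, x₁ = 0.1

Secant formula: x_{n+1} = x_n - f(x_n)(x_n - x_{n-1})/(f(x_n) - f(x_{n-1}))

Iteration 1:
  f(-2.920000) = -3.311488
  f(0.100000) = 5.641000
  x_2 = 0.100000 - 5.641000×(0.100000 - (-2.920000))/(5.641000 - (-3.311488))
       = -1.802915
Iteration 2:
  f(0.100000) = 5.641000
  f(-1.802915) = 1.324141
  x_3 = -1.802915 - 1.324141×(-1.802915 - 0.100000)/(1.324141 - 5.641000)
       = -2.386609
Iteration 3:
  f(-1.802915) = 1.324141
  f(-2.386609) = -0.129936
  x_4 = -2.386609 - (-0.129936)×(-2.386609 - (-1.802915))/(-0.129936 - 1.324141)
       = -2.334450
Iteration 4:
  f(-2.386609) = -0.129936
  f(-2.334450) = 0.069976
  x_5 = -2.334450 - 0.069976×(-2.334450 - (-2.386609))/(0.069976 - (-0.129936))
       = -2.352707
Iteration 5:
  f(-2.334450) = 0.069976
  f(-2.352707) = 0.001903
  x_6 = -2.352707 - 0.001903×(-2.352707 - (-2.334450))/(0.001903 - 0.069976)
       = -2.353218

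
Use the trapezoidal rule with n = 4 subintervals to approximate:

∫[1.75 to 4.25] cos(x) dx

f(x) = cos(x)
a = 1.75, b = 4.25, n = 4
h = (b - a)/n = 0.625000

Trapezoidal rule: (h/2)[f(x₀) + 2f(x₁) + 2f(x₂) + ... + f(xₙ)]

x_0 = 1.7500, f(x_0) = -0.178246, coefficient = 1
x_1 = 2.3750, f(x_1) = -0.720278, coefficient = 2
x_2 = 3.0000, f(x_2) = -0.989992, coefficient = 2
x_3 = 3.6250, f(x_3) = -0.885416, coefficient = 2
x_4 = 4.2500, f(x_4) = -0.446087, coefficient = 1

I ≈ (0.625000/2) × -5.815708 = -1.817409
Exact value: -1.878975
Error: 0.061567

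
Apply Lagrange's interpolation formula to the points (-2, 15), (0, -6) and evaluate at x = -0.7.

Lagrange interpolation formula:
P(x) = Σ yᵢ × Lᵢ(x)
where Lᵢ(x) = Π_{j≠i} (x - xⱼ)/(xᵢ - xⱼ)

L_0(-0.7) = (-0.7 - 0)/(-2 - 0) = 0.350000
L_1(-0.7) = (-0.7 - (-2))/(0 - (-2)) = 0.650000

P(-0.7) = 15×L_0(-0.7) + (-6)×L_1(-0.7)
P(-0.7) = 1.350000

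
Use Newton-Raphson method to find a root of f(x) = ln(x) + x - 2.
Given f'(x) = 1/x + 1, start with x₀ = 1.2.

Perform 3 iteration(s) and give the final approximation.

f(x) = ln(x) + x - 2
f'(x) = 1/x + 1
x₀ = 1.2

Newton-Raphson formula: x_{n+1} = x_n - f(x_n)/f'(x_n)

Iteration 1:
  f(1.200000) = -0.617678
  f'(1.200000) = 1.833333
  x_1 = 1.200000 - (-0.617678)/1.833333 = 1.536916
Iteration 2:
  f(1.536916) = -0.033307
  f'(1.536916) = 1.650654
  x_2 = 1.536916 - (-0.033307)/1.650654 = 1.557094
Iteration 3:
  f(1.557094) = -0.000085
  f'(1.557094) = 1.642222
  x_3 = 1.557094 - (-0.000085)/1.642222 = 1.557146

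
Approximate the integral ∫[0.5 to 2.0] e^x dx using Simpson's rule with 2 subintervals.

f(x) = e^x
a = 0.5, b = 2.0, n = 2
h = (b - a)/n = 0.750000

Simpson's rule: (h/3)[f(x₀) + 4f(x₁) + 2f(x₂) + ... + f(xₙ)]

x_0 = 0.5000, f(x_0) = 1.648721, coefficient = 1
x_1 = 1.2500, f(x_1) = 3.490343, coefficient = 4
x_2 = 2.0000, f(x_2) = 7.389056, coefficient = 1

I ≈ (0.750000/3) × 22.999149 = 5.749787
Exact value: 5.740335
Error: 0.009452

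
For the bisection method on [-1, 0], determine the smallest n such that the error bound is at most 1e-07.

We need (b-a)/2^n ≤ 1e-07
(0 - (-1))/2^n ≤ 1e-07
1/2^n ≤ 1e-07
2^n ≥ 10000000
n ≥ log₂(10000000) = 23.25
n ≥ 24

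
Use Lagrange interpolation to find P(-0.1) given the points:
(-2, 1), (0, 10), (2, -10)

Lagrange interpolation formula:
P(x) = Σ yᵢ × Lᵢ(x)
where Lᵢ(x) = Π_{j≠i} (x - xⱼ)/(xᵢ - xⱼ)

L_0(-0.1) = (-0.1 - 0)/(-2 - 0) × (-0.1 - 2)/(-2 - 2) = 0.026250
L_1(-0.1) = (-0.1 - (-2))/(0 - (-2)) × (-0.1 - 2)/(0 - 2) = 0.997500
L_2(-0.1) = (-0.1 - (-2))/(2 - (-2)) × (-0.1 - 0)/(2 - 0) = -0.023750

P(-0.1) = 1×L_0(-0.1) + 10×L_1(-0.1) + (-10)×L_2(-0.1)
P(-0.1) = 10.238750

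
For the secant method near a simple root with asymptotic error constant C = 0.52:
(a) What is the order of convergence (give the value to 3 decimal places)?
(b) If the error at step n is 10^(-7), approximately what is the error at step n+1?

(a) Secant method has superlinear convergence with order φ = (1+√5)/2 ≈ 1.618.
    This means |e_{n+1}| ≈ C|e_n|^1.618.

(b) With |e_n| = 10^(-7) and C = 0.52:
    |e_{n+1}| ≈ 0.52 × (10^(-7))^1.618 = 0.52 × 10^(-11.33)

(a) ≈ 1.618 (golden ratio); (b) |e_{n+1}| ≈ 2.453e-12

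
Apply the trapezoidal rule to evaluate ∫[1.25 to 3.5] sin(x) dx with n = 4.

f(x) = sin(x)
a = 1.25, b = 3.5, n = 4
h = (b - a)/n = 0.562500

Trapezoidal rule: (h/2)[f(x₀) + 2f(x₁) + 2f(x₂) + ... + f(xₙ)]

x_0 = 1.2500, f(x_0) = 0.948985, coefficient = 1
x_1 = 1.8125, f(x_1) = 0.970932, coefficient = 2
x_2 = 2.3750, f(x_2) = 0.693685, coefficient = 2
x_3 = 2.9375, f(x_3) = 0.202679, coefficient = 2
x_4 = 3.5000, f(x_4) = -0.350783, coefficient = 1

I ≈ (0.562500/2) × 4.332792 = 1.218598
Exact value: 1.251779
Error: 0.033181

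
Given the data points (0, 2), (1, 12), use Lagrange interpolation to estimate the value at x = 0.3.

Lagrange interpolation formula:
P(x) = Σ yᵢ × Lᵢ(x)
where Lᵢ(x) = Π_{j≠i} (x - xⱼ)/(xᵢ - xⱼ)

L_0(0.3) = (0.3 - 1)/(0 - 1) = 0.700000
L_1(0.3) = (0.3 - 0)/(1 - 0) = 0.300000

P(0.3) = 2×L_0(0.3) + 12×L_1(0.3)
P(0.3) = 5.000000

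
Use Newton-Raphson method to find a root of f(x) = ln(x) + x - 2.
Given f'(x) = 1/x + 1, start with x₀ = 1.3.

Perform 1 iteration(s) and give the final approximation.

f(x) = ln(x) + x - 2
f'(x) = 1/x + 1
x₀ = 1.3

Newton-Raphson formula: x_{n+1} = x_n - f(x_n)/f'(x_n)

Iteration 1:
  f(1.300000) = -0.437636
  f'(1.300000) = 1.769231
  x_1 = 1.300000 - (-0.437636)/1.769231 = 1.547359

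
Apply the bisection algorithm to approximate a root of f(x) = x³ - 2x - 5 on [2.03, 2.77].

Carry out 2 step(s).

f(x) = x³ - 2x - 5
Initial interval: [2.03, 2.77]

Iteration 1:
  c_1 = (2.030000 + 2.770000)/2 = 2.400000
  f(c_1) = f(2.400000) = 4.024000
  f(a) × f(c) < 0, new interval: [2.030000, 2.400000]
Iteration 2:
  c_2 = (2.030000 + 2.400000)/2 = 2.215000
  f(c_2) = f(2.215000) = 1.437288
  f(a) × f(c) < 0, new interval: [2.030000, 2.215000]

After 2 iteration(s), the approximation is c_2 = 2.215000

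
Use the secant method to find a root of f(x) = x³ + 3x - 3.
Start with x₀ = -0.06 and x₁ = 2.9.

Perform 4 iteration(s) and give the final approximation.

f(x) = x³ + 3x - 3
x₀ = -0.06, x₁ = 2.9

Secant formula: x_{n+1} = x_n - f(x_n)(x_n - x_{n-1})/(f(x_n) - f(x_{n-1}))

Iteration 1:
  f(-0.060000) = -3.180216
  f(2.900000) = 30.089000
  x_2 = 2.900000 - 30.089000×(2.900000 - (-0.060000))/(30.089000 - (-3.180216))
       = 0.222947
Iteration 2:
  f(2.900000) = 30.089000
  f(0.222947) = -2.320076
  x_3 = 0.222947 - (-2.320076)×(0.222947 - 2.900000)/(-2.320076 - 30.089000)
       = 0.414590
Iteration 3:
  f(0.222947) = -2.320076
  f(0.414590) = -1.684968
  x_4 = 0.414590 - (-1.684968)×(0.414590 - 0.222947)/(-1.684968 - (-2.320076))
       = 0.923026
Iteration 4:
  f(0.414590) = -1.684968
  f(0.923026) = 0.555475
  x_5 = 0.923026 - 0.555475×(0.923026 - 0.414590)/(0.555475 - (-1.684968))
       = 0.796969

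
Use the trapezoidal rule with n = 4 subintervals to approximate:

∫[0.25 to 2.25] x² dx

f(x) = x²
a = 0.25, b = 2.25, n = 4
h = (b - a)/n = 0.500000

Trapezoidal rule: (h/2)[f(x₀) + 2f(x₁) + 2f(x₂) + ... + f(xₙ)]

x_0 = 0.2500, f(x_0) = 0.062500, coefficient = 1
x_1 = 0.7500, f(x_1) = 0.562500, coefficient = 2
x_2 = 1.2500, f(x_2) = 1.562500, coefficient = 2
x_3 = 1.7500, f(x_3) = 3.062500, coefficient = 2
x_4 = 2.2500, f(x_4) = 5.062500, coefficient = 1

I ≈ (0.500000/2) × 15.500000 = 3.875000
Exact value: 3.791667
Error: 0.083333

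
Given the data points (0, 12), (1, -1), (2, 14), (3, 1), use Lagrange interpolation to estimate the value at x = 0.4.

Lagrange interpolation formula:
P(x) = Σ yᵢ × Lᵢ(x)
where Lᵢ(x) = Π_{j≠i} (x - xⱼ)/(xᵢ - xⱼ)

L_0(0.4) = (0.4 - 1)/(0 - 1) × (0.4 - 2)/(0 - 2) × (0.4 - 3)/(0 - 3) = 0.416000
L_1(0.4) = (0.4 - 0)/(1 - 0) × (0.4 - 2)/(1 - 2) × (0.4 - 3)/(1 - 3) = 0.832000
L_2(0.4) = (0.4 - 0)/(2 - 0) × (0.4 - 1)/(2 - 1) × (0.4 - 3)/(2 - 3) = -0.312000
L_3(0.4) = (0.4 - 0)/(3 - 0) × (0.4 - 1)/(3 - 1) × (0.4 - 2)/(3 - 2) = 0.064000

P(0.4) = 12×L_0(0.4) + (-1)×L_1(0.4) + 14×L_2(0.4) + 1×L_3(0.4)
P(0.4) = -0.144000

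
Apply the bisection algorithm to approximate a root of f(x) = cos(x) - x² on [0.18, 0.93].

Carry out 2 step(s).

f(x) = cos(x) - x²
Initial interval: [0.18, 0.93]

Iteration 1:
  c_1 = (0.180000 + 0.930000)/2 = 0.555000
  f(c_1) = f(0.555000) = 0.541875
  f(a) × f(c) ≥ 0, new interval: [0.555000, 0.930000]
Iteration 2:
  c_2 = (0.555000 + 0.930000)/2 = 0.742500
  f(c_2) = f(0.742500) = 0.185474
  f(a) × f(c) ≥ 0, new interval: [0.742500, 0.930000]

After 2 iteration(s), the approximation is c_2 = 0.742500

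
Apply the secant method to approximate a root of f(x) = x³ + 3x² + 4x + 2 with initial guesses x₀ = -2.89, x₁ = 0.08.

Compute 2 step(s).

f(x) = x³ + 3x² + 4x + 2
x₀ = -2.89, x₁ = 0.08

Secant formula: x_{n+1} = x_n - f(x_n)(x_n - x_{n-1})/(f(x_n) - f(x_{n-1}))

Iteration 1:
  f(-2.890000) = -8.641269
  f(0.080000) = 2.339712
  x_2 = 0.080000 - 2.339712×(0.080000 - (-2.890000))/(2.339712 - (-8.641269))
       = -0.552816
Iteration 2:
  f(0.080000) = 2.339712
  f(-0.552816) = 0.536608
  x_3 = -0.552816 - 0.536608×(-0.552816 - 0.080000)/(0.536608 - 2.339712)
       = -0.741144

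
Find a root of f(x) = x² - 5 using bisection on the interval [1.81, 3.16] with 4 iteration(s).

f(x) = x² - 5
Initial interval: [1.81, 3.16]

Iteration 1:
  c_1 = (1.810000 + 3.160000)/2 = 2.485000
  f(c_1) = f(2.485000) = 1.175225
  f(a) × f(c) < 0, new interval: [1.810000, 2.485000]
Iteration 2:
  c_2 = (1.810000 + 2.485000)/2 = 2.147500
  f(c_2) = f(2.147500) = -0.388244
  f(a) × f(c) ≥ 0, new interval: [2.147500, 2.485000]
Iteration 3:
  c_3 = (2.147500 + 2.485000)/2 = 2.316250
  f(c_3) = f(2.316250) = 0.365014
  f(a) × f(c) < 0, new interval: [2.147500, 2.316250]
Iteration 4:
  c_4 = (2.147500 + 2.316250)/2 = 2.231875
  f(c_4) = f(2.231875) = -0.018734
  f(a) × f(c) ≥ 0, new interval: [2.231875, 2.316250]

After 4 iteration(s), the approximation is c_4 = 2.231875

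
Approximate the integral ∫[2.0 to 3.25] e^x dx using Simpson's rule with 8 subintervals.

f(x) = e^x
a = 2.0, b = 3.25, n = 8
h = (b - a)/n = 0.156250

Simpson's rule: (h/3)[f(x₀) + 4f(x₁) + 2f(x₂) + ... + f(xₙ)]

x_0 = 2.0000, f(x_0) = 7.389056, coefficient = 1
x_1 = 2.1562, f(x_1) = 8.638682, coefficient = 4
x_2 = 2.3125, f(x_2) = 10.099642, coefficient = 2
x_3 = 2.4688, f(x_3) = 11.807678, coefficient = 4
x_4 = 2.6250, f(x_4) = 13.804574, coefficient = 2
x_5 = 2.7812, f(x_5) = 16.139182, coefficient = 4
x_6 = 2.9375, f(x_6) = 18.868616, coefficient = 2
x_7 = 3.0938, f(x_7) = 22.059647, coefficient = 4
x_8 = 3.2500, f(x_8) = 25.790340, coefficient = 1

I ≈ (0.156250/3) × 353.305816 = 18.401345
Exact value: 18.401284
Error: 0.000061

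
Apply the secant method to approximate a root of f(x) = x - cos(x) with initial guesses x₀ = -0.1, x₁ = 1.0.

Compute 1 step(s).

f(x) = x - cos(x)
x₀ = -0.1, x₁ = 1.0

Secant formula: x_{n+1} = x_n - f(x_n)(x_n - x_{n-1})/(f(x_n) - f(x_{n-1}))

Iteration 1:
  f(-0.100000) = -1.095004
  f(1.000000) = 0.459698
  x_2 = 1.000000 - 0.459698×(1.000000 - (-0.100000))/(0.459698 - (-1.095004))
       = 0.674750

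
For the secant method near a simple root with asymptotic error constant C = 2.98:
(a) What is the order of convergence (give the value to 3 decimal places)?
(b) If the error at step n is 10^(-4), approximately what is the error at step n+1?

(a) Secant method has superlinear convergence with order φ = (1+√5)/2 ≈ 1.618.
    This means |e_{n+1}| ≈ C|e_n|^1.618.

(b) With |e_n| = 10^(-4) and C = 2.98:
    |e_{n+1}| ≈ 2.98 × (10^(-4))^1.618 = 2.98 × 10^(-6.47)

(a) ≈ 1.618 (golden ratio); (b) |e_{n+1}| ≈ 1.005e-06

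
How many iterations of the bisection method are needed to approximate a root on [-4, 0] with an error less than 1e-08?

We need (b-a)/2^n ≤ 1e-08
(0 - (-4))/2^n ≤ 1e-08
4/2^n ≤ 1e-08
2^n ≥ 400000000
n ≥ log₂(400000000) = 28.58
n ≥ 29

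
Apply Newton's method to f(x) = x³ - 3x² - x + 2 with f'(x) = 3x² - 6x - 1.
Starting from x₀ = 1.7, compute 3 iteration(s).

f(x) = x³ - 3x² - x + 2
f'(x) = 3x² - 6x - 1
x₀ = 1.7

Newton-Raphson formula: x_{n+1} = x_n - f(x_n)/f'(x_n)

Iteration 1:
  f(1.700000) = -3.457000
  f'(1.700000) = -2.530000
  x_1 = 1.700000 - (-3.457000)/(-2.530000) = 0.333597
Iteration 2:
  f(0.333597) = 1.369668
  f'(0.333597) = -2.667720
  x_2 = 0.333597 - 1.369668/(-2.667720) = 0.847019
Iteration 3:
  f(0.847019) = -0.391657
  f'(0.847019) = -3.929791
  x_3 = 0.847019 - (-0.391657)/(-3.929791) = 0.747356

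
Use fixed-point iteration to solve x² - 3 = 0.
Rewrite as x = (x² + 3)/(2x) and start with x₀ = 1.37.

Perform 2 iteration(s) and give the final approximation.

Equation: x² - 3 = 0
Fixed-point form: x = (x² + 3)/(2x)
x₀ = 1.37

x_1 = g(1.370000) = 1.779891
x_2 = g(1.779891) = 1.732694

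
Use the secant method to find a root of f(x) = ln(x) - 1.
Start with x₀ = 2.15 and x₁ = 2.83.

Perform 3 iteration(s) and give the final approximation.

f(x) = ln(x) - 1
x₀ = 2.15, x₁ = 2.83

Secant formula: x_{n+1} = x_n - f(x_n)(x_n - x_{n-1})/(f(x_n) - f(x_{n-1}))

Iteration 1:
  f(2.150000) = -0.234532
  f(2.830000) = 0.040277
  x_2 = 2.830000 - 0.040277×(2.830000 - 2.150000)/(0.040277 - (-0.234532))
       = 2.730337
Iteration 2:
  f(2.830000) = 0.040277
  f(2.730337) = 0.004425
  x_3 = 2.730337 - 0.004425×(2.730337 - 2.830000)/(0.004425 - 0.040277)
       = 2.718036
Iteration 3:
  f(2.730337) = 0.004425
  f(2.718036) = -0.000090
  x_4 = 2.718036 - (-0.000090)×(2.718036 - 2.730337)/(-0.000090 - 0.004425)
       = 2.718282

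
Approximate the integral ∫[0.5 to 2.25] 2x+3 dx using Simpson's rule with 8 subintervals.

f(x) = 2x+3
a = 0.5, b = 2.25, n = 8
h = (b - a)/n = 0.218750

Simpson's rule: (h/3)[f(x₀) + 4f(x₁) + 2f(x₂) + ... + f(xₙ)]

x_0 = 0.5000, f(x_0) = 4.000000, coefficient = 1
x_1 = 0.7188, f(x_1) = 4.437500, coefficient = 4
x_2 = 0.9375, f(x_2) = 4.875000, coefficient = 2
x_3 = 1.1562, f(x_3) = 5.312500, coefficient = 4
x_4 = 1.3750, f(x_4) = 5.750000, coefficient = 2
x_5 = 1.5938, f(x_5) = 6.187500, coefficient = 4
x_6 = 1.8125, f(x_6) = 6.625000, coefficient = 2
x_7 = 2.0312, f(x_7) = 7.062500, coefficient = 4
x_8 = 2.2500, f(x_8) = 7.500000, coefficient = 1

I ≈ (0.218750/3) × 138.000000 = 10.062500
Exact value: 10.062500
Error: 0.000000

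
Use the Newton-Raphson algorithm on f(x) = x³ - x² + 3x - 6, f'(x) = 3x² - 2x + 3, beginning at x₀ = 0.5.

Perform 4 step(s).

f(x) = x³ - x² + 3x - 6
f'(x) = 3x² - 2x + 3
x₀ = 0.5

Newton-Raphson formula: x_{n+1} = x_n - f(x_n)/f'(x_n)

Iteration 1:
  f(0.500000) = -4.625000
  f'(0.500000) = 2.750000
  x_1 = 0.500000 - (-4.625000)/2.750000 = 2.181818
Iteration 2:
  f(2.181818) = 6.171300
  f'(2.181818) = 12.917355
  x_2 = 2.181818 - 6.171300/12.917355 = 1.704066
Iteration 3:
  f(1.704066) = 1.156690
  f'(1.704066) = 8.303388
  x_3 = 1.704066 - 1.156690/8.303388 = 1.564762
Iteration 4:
  f(1.564762) = 0.077096
  f'(1.564762) = 7.215918
  x_4 = 1.564762 - 0.077096/7.215918 = 1.554078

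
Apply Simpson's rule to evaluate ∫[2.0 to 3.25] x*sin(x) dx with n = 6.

f(x) = x*sin(x)
a = 2.0, b = 3.25, n = 6
h = (b - a)/n = 0.208333

Simpson's rule: (h/3)[f(x₀) + 4f(x₁) + 2f(x₂) + ... + f(xₙ)]

x_0 = 2.0000, f(x_0) = 1.818595, coefficient = 1
x_1 = 2.2083, f(x_1) = 1.774538, coefficient = 4
x_2 = 2.4167, f(x_2) = 1.602443, coefficient = 2
x_3 = 2.6250, f(x_3) = 1.296541, coefficient = 4
x_4 = 2.8333, f(x_4) = 0.859635, coefficient = 2
x_5 = 3.0417, f(x_5) = 0.303436, coefficient = 4
x_6 = 3.2500, f(x_6) = -0.351634, coefficient = 1

I ≈ (0.208333/3) × 19.889174 = 1.381193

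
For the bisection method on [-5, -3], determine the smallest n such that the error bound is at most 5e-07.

We need (b-a)/2^n ≤ 5e-07
(-3 - (-5))/2^n ≤ 5e-07
2/2^n ≤ 5e-07
2^n ≥ 4000000
n ≥ log₂(4000000) = 21.93
n ≥ 22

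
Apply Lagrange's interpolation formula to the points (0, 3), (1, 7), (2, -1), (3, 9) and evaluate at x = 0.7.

Lagrange interpolation formula:
P(x) = Σ yᵢ × Lᵢ(x)
where Lᵢ(x) = Π_{j≠i} (x - xⱼ)/(xᵢ - xⱼ)

L_0(0.7) = (0.7 - 1)/(0 - 1) × (0.7 - 2)/(0 - 2) × (0.7 - 3)/(0 - 3) = 0.149500
L_1(0.7) = (0.7 - 0)/(1 - 0) × (0.7 - 2)/(1 - 2) × (0.7 - 3)/(1 - 3) = 1.046500
L_2(0.7) = (0.7 - 0)/(2 - 0) × (0.7 - 1)/(2 - 1) × (0.7 - 3)/(2 - 3) = -0.241500
L_3(0.7) = (0.7 - 0)/(3 - 0) × (0.7 - 1)/(3 - 1) × (0.7 - 2)/(3 - 2) = 0.045500

P(0.7) = 3×L_0(0.7) + 7×L_1(0.7) + (-1)×L_2(0.7) + 9×L_3(0.7)
P(0.7) = 8.425000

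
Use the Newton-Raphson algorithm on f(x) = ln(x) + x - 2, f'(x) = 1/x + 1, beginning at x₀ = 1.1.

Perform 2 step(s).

f(x) = ln(x) + x - 2
f'(x) = 1/x + 1
x₀ = 1.1

Newton-Raphson formula: x_{n+1} = x_n - f(x_n)/f'(x_n)

Iteration 1:
  f(1.100000) = -0.804690
  f'(1.100000) = 1.909091
  x_1 = 1.100000 - (-0.804690)/1.909091 = 1.521504
Iteration 2:
  f(1.521504) = -0.058796
  f'(1.521504) = 1.657244
  x_2 = 1.521504 - (-0.058796)/1.657244 = 1.556983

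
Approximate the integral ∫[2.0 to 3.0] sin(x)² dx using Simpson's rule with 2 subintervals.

f(x) = sin(x)²
a = 2.0, b = 3.0, n = 2
h = (b - a)/n = 0.500000

Simpson's rule: (h/3)[f(x₀) + 4f(x₁) + 2f(x₂) + ... + f(xₙ)]

x_0 = 2.0000, f(x_0) = 0.826822, coefficient = 1
x_1 = 2.5000, f(x_1) = 0.358169, coefficient = 4
x_2 = 3.0000, f(x_2) = 0.019915, coefficient = 1

I ≈ (0.500000/3) × 2.279412 = 0.379902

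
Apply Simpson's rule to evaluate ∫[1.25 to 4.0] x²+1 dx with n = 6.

f(x) = x²+1
a = 1.25, b = 4.0, n = 6
h = (b - a)/n = 0.458333

Simpson's rule: (h/3)[f(x₀) + 4f(x₁) + 2f(x₂) + ... + f(xₙ)]

x_0 = 1.2500, f(x_0) = 2.562500, coefficient = 1
x_1 = 1.7083, f(x_1) = 3.918403, coefficient = 4
x_2 = 2.1667, f(x_2) = 5.694444, coefficient = 2
x_3 = 2.6250, f(x_3) = 7.890625, coefficient = 4
x_4 = 3.0833, f(x_4) = 10.506944, coefficient = 2
x_5 = 3.5417, f(x_5) = 13.543403, coefficient = 4
x_6 = 4.0000, f(x_6) = 17.000000, coefficient = 1

I ≈ (0.458333/3) × 153.375000 = 23.432292
Exact value: 23.432292
Error: 0.000000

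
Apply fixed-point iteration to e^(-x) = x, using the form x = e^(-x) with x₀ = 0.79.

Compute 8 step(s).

Equation: e^(-x) = x
Fixed-point form: x = e^(-x)
x₀ = 0.79

x_1 = g(0.790000) = 0.453845
x_2 = g(0.453845) = 0.635181
x_3 = g(0.635181) = 0.529839
x_4 = g(0.529839) = 0.588699
x_5 = g(0.588699) = 0.555049
x_6 = g(0.555049) = 0.574044
x_7 = g(0.574044) = 0.563243
x_8 = g(0.563243) = 0.569360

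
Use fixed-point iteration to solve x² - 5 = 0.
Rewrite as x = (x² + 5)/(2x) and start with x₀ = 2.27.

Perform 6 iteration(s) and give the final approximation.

Equation: x² - 5 = 0
Fixed-point form: x = (x² + 5)/(2x)
x₀ = 2.27

x_1 = g(2.270000) = 2.236322
x_2 = g(2.236322) = 2.236068
x_3 = g(2.236068) = 2.236068
x_4 = g(2.236068) = 2.236068
x_5 = g(2.236068) = 2.236068
x_6 = g(2.236068) = 2.236068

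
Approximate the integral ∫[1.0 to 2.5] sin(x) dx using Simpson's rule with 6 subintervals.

f(x) = sin(x)
a = 1.0, b = 2.5, n = 6
h = (b - a)/n = 0.250000

Simpson's rule: (h/3)[f(x₀) + 4f(x₁) + 2f(x₂) + ... + f(xₙ)]

x_0 = 1.0000, f(x_0) = 0.841471, coefficient = 1
x_1 = 1.2500, f(x_1) = 0.948985, coefficient = 4
x_2 = 1.5000, f(x_2) = 0.997495, coefficient = 2
x_3 = 1.7500, f(x_3) = 0.983986, coefficient = 4
x_4 = 2.0000, f(x_4) = 0.909297, coefficient = 2
x_5 = 2.2500, f(x_5) = 0.778073, coefficient = 4
x_6 = 2.5000, f(x_6) = 0.598472, coefficient = 1

I ≈ (0.250000/3) × 16.097703 = 1.341475
Exact value: 1.341446
Error: 0.000029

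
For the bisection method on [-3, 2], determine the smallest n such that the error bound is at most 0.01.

We need (b-a)/2^n ≤ 0.01
(2 - (-3))/2^n ≤ 0.01
5/2^n ≤ 0.01
2^n ≥ 500
n ≥ log₂(500) = 8.97
n ≥ 9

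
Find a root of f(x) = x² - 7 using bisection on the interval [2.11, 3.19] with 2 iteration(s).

f(x) = x² - 7
Initial interval: [2.11, 3.19]

Iteration 1:
  c_1 = (2.110000 + 3.190000)/2 = 2.650000
  f(c_1) = f(2.650000) = 0.022500
  f(a) × f(c) < 0, new interval: [2.110000, 2.650000]
Iteration 2:
  c_2 = (2.110000 + 2.650000)/2 = 2.380000
  f(c_2) = f(2.380000) = -1.335600
  f(a) × f(c) ≥ 0, new interval: [2.380000, 2.650000]

After 2 iteration(s), the approximation is c_2 = 2.380000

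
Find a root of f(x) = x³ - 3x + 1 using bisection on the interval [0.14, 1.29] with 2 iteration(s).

f(x) = x³ - 3x + 1
Initial interval: [0.14, 1.29]

Iteration 1:
  c_1 = (0.140000 + 1.290000)/2 = 0.715000
  f(c_1) = f(0.715000) = -0.779474
  f(a) × f(c) < 0, new interval: [0.140000, 0.715000]
Iteration 2:
  c_2 = (0.140000 + 0.715000)/2 = 0.427500
  f(c_2) = f(0.427500) = -0.204372
  f(a) × f(c) < 0, new interval: [0.140000, 0.427500]

After 2 iteration(s), the approximation is c_2 = 0.427500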